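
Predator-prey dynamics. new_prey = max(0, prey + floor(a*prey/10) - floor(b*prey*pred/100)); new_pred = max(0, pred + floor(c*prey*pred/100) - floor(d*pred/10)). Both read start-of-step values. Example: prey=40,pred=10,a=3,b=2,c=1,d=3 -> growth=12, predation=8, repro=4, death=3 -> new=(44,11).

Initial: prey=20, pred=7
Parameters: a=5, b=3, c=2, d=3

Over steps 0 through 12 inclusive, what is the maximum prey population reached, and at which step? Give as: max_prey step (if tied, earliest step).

Step 1: prey: 20+10-4=26; pred: 7+2-2=7
Step 2: prey: 26+13-5=34; pred: 7+3-2=8
Step 3: prey: 34+17-8=43; pred: 8+5-2=11
Step 4: prey: 43+21-14=50; pred: 11+9-3=17
Step 5: prey: 50+25-25=50; pred: 17+17-5=29
Step 6: prey: 50+25-43=32; pred: 29+29-8=50
Step 7: prey: 32+16-48=0; pred: 50+32-15=67
Step 8: prey: 0+0-0=0; pred: 67+0-20=47
Step 9: prey: 0+0-0=0; pred: 47+0-14=33
Step 10: prey: 0+0-0=0; pred: 33+0-9=24
Step 11: prey: 0+0-0=0; pred: 24+0-7=17
Step 12: prey: 0+0-0=0; pred: 17+0-5=12
Max prey = 50 at step 4

Answer: 50 4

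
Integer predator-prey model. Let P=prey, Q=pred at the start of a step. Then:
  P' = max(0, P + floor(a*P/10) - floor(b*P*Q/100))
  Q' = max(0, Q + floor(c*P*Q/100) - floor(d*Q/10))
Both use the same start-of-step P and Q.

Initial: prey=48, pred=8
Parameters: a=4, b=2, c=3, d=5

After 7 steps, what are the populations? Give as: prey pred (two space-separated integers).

Answer: 0 21

Derivation:
Step 1: prey: 48+19-7=60; pred: 8+11-4=15
Step 2: prey: 60+24-18=66; pred: 15+27-7=35
Step 3: prey: 66+26-46=46; pred: 35+69-17=87
Step 4: prey: 46+18-80=0; pred: 87+120-43=164
Step 5: prey: 0+0-0=0; pred: 164+0-82=82
Step 6: prey: 0+0-0=0; pred: 82+0-41=41
Step 7: prey: 0+0-0=0; pred: 41+0-20=21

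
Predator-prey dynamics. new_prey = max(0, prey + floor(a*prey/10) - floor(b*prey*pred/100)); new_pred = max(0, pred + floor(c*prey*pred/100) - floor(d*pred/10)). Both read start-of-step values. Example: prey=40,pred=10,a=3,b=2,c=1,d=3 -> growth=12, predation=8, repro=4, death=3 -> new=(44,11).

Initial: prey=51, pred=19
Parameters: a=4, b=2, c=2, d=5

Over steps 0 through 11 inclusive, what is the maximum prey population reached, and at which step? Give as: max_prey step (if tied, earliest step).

Answer: 52 1

Derivation:
Step 1: prey: 51+20-19=52; pred: 19+19-9=29
Step 2: prey: 52+20-30=42; pred: 29+30-14=45
Step 3: prey: 42+16-37=21; pred: 45+37-22=60
Step 4: prey: 21+8-25=4; pred: 60+25-30=55
Step 5: prey: 4+1-4=1; pred: 55+4-27=32
Step 6: prey: 1+0-0=1; pred: 32+0-16=16
Step 7: prey: 1+0-0=1; pred: 16+0-8=8
Step 8: prey: 1+0-0=1; pred: 8+0-4=4
Step 9: prey: 1+0-0=1; pred: 4+0-2=2
Step 10: prey: 1+0-0=1; pred: 2+0-1=1
Step 11: prey: 1+0-0=1; pred: 1+0-0=1
Max prey = 52 at step 1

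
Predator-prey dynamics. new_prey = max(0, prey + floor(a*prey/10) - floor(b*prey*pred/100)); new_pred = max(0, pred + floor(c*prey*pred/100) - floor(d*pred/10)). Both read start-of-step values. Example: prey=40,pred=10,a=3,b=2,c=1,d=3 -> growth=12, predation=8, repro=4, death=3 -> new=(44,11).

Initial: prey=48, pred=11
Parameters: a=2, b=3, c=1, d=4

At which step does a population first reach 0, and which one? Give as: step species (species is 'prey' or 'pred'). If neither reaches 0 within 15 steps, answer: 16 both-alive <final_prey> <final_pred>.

Step 1: prey: 48+9-15=42; pred: 11+5-4=12
Step 2: prey: 42+8-15=35; pred: 12+5-4=13
Step 3: prey: 35+7-13=29; pred: 13+4-5=12
Step 4: prey: 29+5-10=24; pred: 12+3-4=11
Step 5: prey: 24+4-7=21; pred: 11+2-4=9
Step 6: prey: 21+4-5=20; pred: 9+1-3=7
Step 7: prey: 20+4-4=20; pred: 7+1-2=6
Step 8: prey: 20+4-3=21; pred: 6+1-2=5
Step 9: prey: 21+4-3=22; pred: 5+1-2=4
Step 10: prey: 22+4-2=24; pred: 4+0-1=3
Step 11: prey: 24+4-2=26; pred: 3+0-1=2
Step 12: prey: 26+5-1=30; pred: 2+0-0=2
Step 13: prey: 30+6-1=35; pred: 2+0-0=2
Step 14: prey: 35+7-2=40; pred: 2+0-0=2
Step 15: prey: 40+8-2=46; pred: 2+0-0=2
No extinction within 15 steps

Answer: 16 both-alive 46 2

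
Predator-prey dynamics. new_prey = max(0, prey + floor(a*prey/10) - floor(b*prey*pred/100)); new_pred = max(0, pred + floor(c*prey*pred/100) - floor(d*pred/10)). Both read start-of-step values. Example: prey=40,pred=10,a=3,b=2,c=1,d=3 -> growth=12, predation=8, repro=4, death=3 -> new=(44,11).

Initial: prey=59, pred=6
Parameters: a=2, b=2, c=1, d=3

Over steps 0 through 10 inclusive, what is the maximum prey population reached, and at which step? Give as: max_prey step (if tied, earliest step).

Answer: 65 2

Derivation:
Step 1: prey: 59+11-7=63; pred: 6+3-1=8
Step 2: prey: 63+12-10=65; pred: 8+5-2=11
Step 3: prey: 65+13-14=64; pred: 11+7-3=15
Step 4: prey: 64+12-19=57; pred: 15+9-4=20
Step 5: prey: 57+11-22=46; pred: 20+11-6=25
Step 6: prey: 46+9-23=32; pred: 25+11-7=29
Step 7: prey: 32+6-18=20; pred: 29+9-8=30
Step 8: prey: 20+4-12=12; pred: 30+6-9=27
Step 9: prey: 12+2-6=8; pred: 27+3-8=22
Step 10: prey: 8+1-3=6; pred: 22+1-6=17
Max prey = 65 at step 2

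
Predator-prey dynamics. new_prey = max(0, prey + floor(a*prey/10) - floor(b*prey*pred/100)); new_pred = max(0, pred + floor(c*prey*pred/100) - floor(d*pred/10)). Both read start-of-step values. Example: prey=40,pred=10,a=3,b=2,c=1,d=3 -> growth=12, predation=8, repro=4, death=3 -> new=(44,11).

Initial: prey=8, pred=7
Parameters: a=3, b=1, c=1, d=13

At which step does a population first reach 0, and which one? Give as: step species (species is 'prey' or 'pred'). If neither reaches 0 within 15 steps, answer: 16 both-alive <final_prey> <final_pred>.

Answer: 1 pred

Derivation:
Step 1: prey: 8+2-0=10; pred: 7+0-9=0
First extinction: pred at step 1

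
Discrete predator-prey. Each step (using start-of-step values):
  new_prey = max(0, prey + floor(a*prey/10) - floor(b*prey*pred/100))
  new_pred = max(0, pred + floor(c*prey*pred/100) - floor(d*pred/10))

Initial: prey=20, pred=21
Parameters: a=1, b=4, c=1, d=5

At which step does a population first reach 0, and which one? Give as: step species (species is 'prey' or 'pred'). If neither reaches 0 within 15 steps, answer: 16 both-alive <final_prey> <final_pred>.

Answer: 16 both-alive 3 1

Derivation:
Step 1: prey: 20+2-16=6; pred: 21+4-10=15
Step 2: prey: 6+0-3=3; pred: 15+0-7=8
Step 3: prey: 3+0-0=3; pred: 8+0-4=4
Step 4: prey: 3+0-0=3; pred: 4+0-2=2
Step 5: prey: 3+0-0=3; pred: 2+0-1=1
Step 6: prey: 3+0-0=3; pred: 1+0-0=1
Steps 7-15: state stable at prey=3, pred=1 (no change)
No extinction within 15 steps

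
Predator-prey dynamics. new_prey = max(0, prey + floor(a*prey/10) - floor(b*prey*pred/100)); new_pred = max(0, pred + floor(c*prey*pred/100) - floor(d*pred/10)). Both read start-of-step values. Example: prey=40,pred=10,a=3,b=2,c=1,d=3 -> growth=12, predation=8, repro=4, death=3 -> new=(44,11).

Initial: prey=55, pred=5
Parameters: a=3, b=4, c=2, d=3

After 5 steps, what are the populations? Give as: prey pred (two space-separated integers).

Step 1: prey: 55+16-11=60; pred: 5+5-1=9
Step 2: prey: 60+18-21=57; pred: 9+10-2=17
Step 3: prey: 57+17-38=36; pred: 17+19-5=31
Step 4: prey: 36+10-44=2; pred: 31+22-9=44
Step 5: prey: 2+0-3=0; pred: 44+1-13=32

Answer: 0 32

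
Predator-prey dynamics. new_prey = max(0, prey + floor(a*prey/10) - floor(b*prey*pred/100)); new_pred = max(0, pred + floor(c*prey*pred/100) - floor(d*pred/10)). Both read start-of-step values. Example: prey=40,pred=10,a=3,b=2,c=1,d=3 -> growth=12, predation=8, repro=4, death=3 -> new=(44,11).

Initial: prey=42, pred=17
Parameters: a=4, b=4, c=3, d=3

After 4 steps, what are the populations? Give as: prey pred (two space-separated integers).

Answer: 0 30

Derivation:
Step 1: prey: 42+16-28=30; pred: 17+21-5=33
Step 2: prey: 30+12-39=3; pred: 33+29-9=53
Step 3: prey: 3+1-6=0; pred: 53+4-15=42
Step 4: prey: 0+0-0=0; pred: 42+0-12=30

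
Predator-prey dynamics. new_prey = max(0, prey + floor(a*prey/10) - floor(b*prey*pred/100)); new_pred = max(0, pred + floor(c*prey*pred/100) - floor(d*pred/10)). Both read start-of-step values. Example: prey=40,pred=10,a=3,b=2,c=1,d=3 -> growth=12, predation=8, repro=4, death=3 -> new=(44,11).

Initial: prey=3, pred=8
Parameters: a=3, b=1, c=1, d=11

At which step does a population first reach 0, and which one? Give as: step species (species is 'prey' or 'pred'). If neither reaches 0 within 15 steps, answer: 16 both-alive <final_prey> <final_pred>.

Step 1: prey: 3+0-0=3; pred: 8+0-8=0
First extinction: pred at step 1

Answer: 1 pred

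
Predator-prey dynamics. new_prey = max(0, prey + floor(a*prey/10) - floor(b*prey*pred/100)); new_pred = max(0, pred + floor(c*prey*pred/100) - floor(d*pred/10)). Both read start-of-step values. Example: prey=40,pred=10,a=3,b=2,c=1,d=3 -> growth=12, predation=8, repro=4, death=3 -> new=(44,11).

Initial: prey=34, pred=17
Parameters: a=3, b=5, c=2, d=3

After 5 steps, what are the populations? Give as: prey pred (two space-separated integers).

Answer: 0 9

Derivation:
Step 1: prey: 34+10-28=16; pred: 17+11-5=23
Step 2: prey: 16+4-18=2; pred: 23+7-6=24
Step 3: prey: 2+0-2=0; pred: 24+0-7=17
Step 4: prey: 0+0-0=0; pred: 17+0-5=12
Step 5: prey: 0+0-0=0; pred: 12+0-3=9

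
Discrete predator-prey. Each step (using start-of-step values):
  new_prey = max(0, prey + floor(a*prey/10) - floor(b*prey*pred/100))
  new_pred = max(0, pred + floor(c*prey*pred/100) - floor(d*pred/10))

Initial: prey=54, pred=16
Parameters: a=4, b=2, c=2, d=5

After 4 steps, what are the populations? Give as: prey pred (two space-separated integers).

Step 1: prey: 54+21-17=58; pred: 16+17-8=25
Step 2: prey: 58+23-29=52; pred: 25+29-12=42
Step 3: prey: 52+20-43=29; pred: 42+43-21=64
Step 4: prey: 29+11-37=3; pred: 64+37-32=69

Answer: 3 69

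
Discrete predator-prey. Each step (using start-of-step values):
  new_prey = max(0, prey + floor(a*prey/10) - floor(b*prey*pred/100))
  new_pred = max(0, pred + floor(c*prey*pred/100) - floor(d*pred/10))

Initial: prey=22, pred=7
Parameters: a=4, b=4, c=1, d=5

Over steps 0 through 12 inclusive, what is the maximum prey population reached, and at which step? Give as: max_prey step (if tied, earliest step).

Step 1: prey: 22+8-6=24; pred: 7+1-3=5
Step 2: prey: 24+9-4=29; pred: 5+1-2=4
Step 3: prey: 29+11-4=36; pred: 4+1-2=3
Step 4: prey: 36+14-4=46; pred: 3+1-1=3
Step 5: prey: 46+18-5=59; pred: 3+1-1=3
Step 6: prey: 59+23-7=75; pred: 3+1-1=3
Step 7: prey: 75+30-9=96; pred: 3+2-1=4
Step 8: prey: 96+38-15=119; pred: 4+3-2=5
Step 9: prey: 119+47-23=143; pred: 5+5-2=8
Step 10: prey: 143+57-45=155; pred: 8+11-4=15
Step 11: prey: 155+62-93=124; pred: 15+23-7=31
Step 12: prey: 124+49-153=20; pred: 31+38-15=54
Max prey = 155 at step 10

Answer: 155 10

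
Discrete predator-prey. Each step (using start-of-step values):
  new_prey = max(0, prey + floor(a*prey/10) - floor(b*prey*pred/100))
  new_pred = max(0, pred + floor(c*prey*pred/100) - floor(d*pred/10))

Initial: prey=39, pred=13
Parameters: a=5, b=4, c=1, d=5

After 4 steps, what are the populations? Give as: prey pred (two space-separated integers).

Answer: 51 7

Derivation:
Step 1: prey: 39+19-20=38; pred: 13+5-6=12
Step 2: prey: 38+19-18=39; pred: 12+4-6=10
Step 3: prey: 39+19-15=43; pred: 10+3-5=8
Step 4: prey: 43+21-13=51; pred: 8+3-4=7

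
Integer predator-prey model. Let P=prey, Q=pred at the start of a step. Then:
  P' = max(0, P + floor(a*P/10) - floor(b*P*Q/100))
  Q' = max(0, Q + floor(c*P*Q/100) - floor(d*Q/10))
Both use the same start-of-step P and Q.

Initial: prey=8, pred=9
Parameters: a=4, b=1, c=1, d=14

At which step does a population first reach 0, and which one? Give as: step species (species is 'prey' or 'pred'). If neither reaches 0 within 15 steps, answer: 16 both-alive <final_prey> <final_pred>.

Step 1: prey: 8+3-0=11; pred: 9+0-12=0
First extinction: pred at step 1

Answer: 1 pred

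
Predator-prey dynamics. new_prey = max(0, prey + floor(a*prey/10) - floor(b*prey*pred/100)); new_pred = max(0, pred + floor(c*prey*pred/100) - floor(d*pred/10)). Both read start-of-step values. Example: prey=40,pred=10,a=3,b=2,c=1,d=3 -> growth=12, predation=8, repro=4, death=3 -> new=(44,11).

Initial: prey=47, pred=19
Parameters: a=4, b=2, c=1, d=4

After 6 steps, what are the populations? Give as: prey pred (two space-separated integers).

Answer: 36 25

Derivation:
Step 1: prey: 47+18-17=48; pred: 19+8-7=20
Step 2: prey: 48+19-19=48; pred: 20+9-8=21
Step 3: prey: 48+19-20=47; pred: 21+10-8=23
Step 4: prey: 47+18-21=44; pred: 23+10-9=24
Step 5: prey: 44+17-21=40; pred: 24+10-9=25
Step 6: prey: 40+16-20=36; pred: 25+10-10=25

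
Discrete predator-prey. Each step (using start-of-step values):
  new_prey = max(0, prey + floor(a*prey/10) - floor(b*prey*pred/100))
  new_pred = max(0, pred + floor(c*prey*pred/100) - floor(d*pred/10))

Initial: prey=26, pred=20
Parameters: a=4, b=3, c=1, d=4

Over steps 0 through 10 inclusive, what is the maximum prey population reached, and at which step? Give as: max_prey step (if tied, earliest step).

Step 1: prey: 26+10-15=21; pred: 20+5-8=17
Step 2: prey: 21+8-10=19; pred: 17+3-6=14
Step 3: prey: 19+7-7=19; pred: 14+2-5=11
Step 4: prey: 19+7-6=20; pred: 11+2-4=9
Step 5: prey: 20+8-5=23; pred: 9+1-3=7
Step 6: prey: 23+9-4=28; pred: 7+1-2=6
Step 7: prey: 28+11-5=34; pred: 6+1-2=5
Step 8: prey: 34+13-5=42; pred: 5+1-2=4
Step 9: prey: 42+16-5=53; pred: 4+1-1=4
Step 10: prey: 53+21-6=68; pred: 4+2-1=5
Max prey = 68 at step 10

Answer: 68 10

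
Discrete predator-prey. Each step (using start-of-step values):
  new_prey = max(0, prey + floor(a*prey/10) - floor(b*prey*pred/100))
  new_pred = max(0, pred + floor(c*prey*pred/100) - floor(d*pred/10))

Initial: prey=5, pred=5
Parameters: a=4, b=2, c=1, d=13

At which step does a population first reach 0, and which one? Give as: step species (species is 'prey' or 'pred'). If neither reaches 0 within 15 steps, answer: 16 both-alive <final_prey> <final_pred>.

Answer: 1 pred

Derivation:
Step 1: prey: 5+2-0=7; pred: 5+0-6=0
First extinction: pred at step 1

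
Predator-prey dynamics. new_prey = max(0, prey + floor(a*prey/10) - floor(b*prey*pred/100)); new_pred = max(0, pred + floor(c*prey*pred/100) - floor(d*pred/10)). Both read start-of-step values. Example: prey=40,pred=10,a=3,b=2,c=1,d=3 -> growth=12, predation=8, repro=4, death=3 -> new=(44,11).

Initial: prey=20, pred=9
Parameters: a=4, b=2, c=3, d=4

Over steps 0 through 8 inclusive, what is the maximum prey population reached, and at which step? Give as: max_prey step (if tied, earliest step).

Answer: 33 3

Derivation:
Step 1: prey: 20+8-3=25; pred: 9+5-3=11
Step 2: prey: 25+10-5=30; pred: 11+8-4=15
Step 3: prey: 30+12-9=33; pred: 15+13-6=22
Step 4: prey: 33+13-14=32; pred: 22+21-8=35
Step 5: prey: 32+12-22=22; pred: 35+33-14=54
Step 6: prey: 22+8-23=7; pred: 54+35-21=68
Step 7: prey: 7+2-9=0; pred: 68+14-27=55
Step 8: prey: 0+0-0=0; pred: 55+0-22=33
Max prey = 33 at step 3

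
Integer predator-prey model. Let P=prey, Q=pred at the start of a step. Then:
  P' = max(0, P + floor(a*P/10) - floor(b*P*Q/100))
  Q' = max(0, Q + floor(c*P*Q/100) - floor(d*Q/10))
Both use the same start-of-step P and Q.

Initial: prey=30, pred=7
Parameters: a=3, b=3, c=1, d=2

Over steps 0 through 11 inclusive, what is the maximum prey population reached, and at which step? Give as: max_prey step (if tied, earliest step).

Answer: 36 3

Derivation:
Step 1: prey: 30+9-6=33; pred: 7+2-1=8
Step 2: prey: 33+9-7=35; pred: 8+2-1=9
Step 3: prey: 35+10-9=36; pred: 9+3-1=11
Step 4: prey: 36+10-11=35; pred: 11+3-2=12
Step 5: prey: 35+10-12=33; pred: 12+4-2=14
Step 6: prey: 33+9-13=29; pred: 14+4-2=16
Step 7: prey: 29+8-13=24; pred: 16+4-3=17
Step 8: prey: 24+7-12=19; pred: 17+4-3=18
Step 9: prey: 19+5-10=14; pred: 18+3-3=18
Step 10: prey: 14+4-7=11; pred: 18+2-3=17
Step 11: prey: 11+3-5=9; pred: 17+1-3=15
Max prey = 36 at step 3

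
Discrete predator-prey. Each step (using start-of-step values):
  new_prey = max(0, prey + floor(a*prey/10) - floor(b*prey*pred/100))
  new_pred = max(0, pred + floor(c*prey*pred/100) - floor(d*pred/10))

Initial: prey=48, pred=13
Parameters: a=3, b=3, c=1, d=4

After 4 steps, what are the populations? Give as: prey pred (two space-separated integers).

Step 1: prey: 48+14-18=44; pred: 13+6-5=14
Step 2: prey: 44+13-18=39; pred: 14+6-5=15
Step 3: prey: 39+11-17=33; pred: 15+5-6=14
Step 4: prey: 33+9-13=29; pred: 14+4-5=13

Answer: 29 13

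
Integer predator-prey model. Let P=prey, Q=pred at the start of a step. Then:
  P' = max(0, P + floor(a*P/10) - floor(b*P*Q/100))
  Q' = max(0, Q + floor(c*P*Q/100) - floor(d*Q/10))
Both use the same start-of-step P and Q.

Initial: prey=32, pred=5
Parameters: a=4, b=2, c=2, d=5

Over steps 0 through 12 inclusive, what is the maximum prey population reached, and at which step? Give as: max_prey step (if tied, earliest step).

Answer: 79 4

Derivation:
Step 1: prey: 32+12-3=41; pred: 5+3-2=6
Step 2: prey: 41+16-4=53; pred: 6+4-3=7
Step 3: prey: 53+21-7=67; pred: 7+7-3=11
Step 4: prey: 67+26-14=79; pred: 11+14-5=20
Step 5: prey: 79+31-31=79; pred: 20+31-10=41
Step 6: prey: 79+31-64=46; pred: 41+64-20=85
Step 7: prey: 46+18-78=0; pred: 85+78-42=121
Step 8: prey: 0+0-0=0; pred: 121+0-60=61
Step 9: prey: 0+0-0=0; pred: 61+0-30=31
Step 10: prey: 0+0-0=0; pred: 31+0-15=16
Step 11: prey: 0+0-0=0; pred: 16+0-8=8
Step 12: prey: 0+0-0=0; pred: 8+0-4=4
Max prey = 79 at step 4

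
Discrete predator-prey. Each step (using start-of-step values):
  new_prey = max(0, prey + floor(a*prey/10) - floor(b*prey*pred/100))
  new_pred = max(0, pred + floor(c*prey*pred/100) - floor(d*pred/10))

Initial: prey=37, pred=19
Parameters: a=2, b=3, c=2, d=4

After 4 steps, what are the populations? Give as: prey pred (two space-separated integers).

Step 1: prey: 37+7-21=23; pred: 19+14-7=26
Step 2: prey: 23+4-17=10; pred: 26+11-10=27
Step 3: prey: 10+2-8=4; pred: 27+5-10=22
Step 4: prey: 4+0-2=2; pred: 22+1-8=15

Answer: 2 15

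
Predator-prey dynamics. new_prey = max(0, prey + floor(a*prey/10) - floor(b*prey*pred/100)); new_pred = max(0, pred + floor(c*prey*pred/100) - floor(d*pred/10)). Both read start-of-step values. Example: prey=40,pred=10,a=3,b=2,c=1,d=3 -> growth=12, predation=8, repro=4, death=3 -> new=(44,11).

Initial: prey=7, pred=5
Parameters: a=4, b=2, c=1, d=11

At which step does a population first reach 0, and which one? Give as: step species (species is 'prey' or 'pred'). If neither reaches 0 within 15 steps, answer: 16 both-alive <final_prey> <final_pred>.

Answer: 1 pred

Derivation:
Step 1: prey: 7+2-0=9; pred: 5+0-5=0
First extinction: pred at step 1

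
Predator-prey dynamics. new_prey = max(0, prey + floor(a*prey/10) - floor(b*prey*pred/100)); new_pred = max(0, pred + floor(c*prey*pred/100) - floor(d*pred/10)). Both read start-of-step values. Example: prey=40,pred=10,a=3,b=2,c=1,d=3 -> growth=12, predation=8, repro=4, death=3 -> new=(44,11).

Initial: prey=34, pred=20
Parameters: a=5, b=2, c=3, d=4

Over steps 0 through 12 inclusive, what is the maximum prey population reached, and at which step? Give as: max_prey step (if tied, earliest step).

Step 1: prey: 34+17-13=38; pred: 20+20-8=32
Step 2: prey: 38+19-24=33; pred: 32+36-12=56
Step 3: prey: 33+16-36=13; pred: 56+55-22=89
Step 4: prey: 13+6-23=0; pred: 89+34-35=88
Step 5: prey: 0+0-0=0; pred: 88+0-35=53
Step 6: prey: 0+0-0=0; pred: 53+0-21=32
Step 7: prey: 0+0-0=0; pred: 32+0-12=20
Step 8: prey: 0+0-0=0; pred: 20+0-8=12
Step 9: prey: 0+0-0=0; pred: 12+0-4=8
Step 10: prey: 0+0-0=0; pred: 8+0-3=5
Step 11: prey: 0+0-0=0; pred: 5+0-2=3
Step 12: prey: 0+0-0=0; pred: 3+0-1=2
Max prey = 38 at step 1

Answer: 38 1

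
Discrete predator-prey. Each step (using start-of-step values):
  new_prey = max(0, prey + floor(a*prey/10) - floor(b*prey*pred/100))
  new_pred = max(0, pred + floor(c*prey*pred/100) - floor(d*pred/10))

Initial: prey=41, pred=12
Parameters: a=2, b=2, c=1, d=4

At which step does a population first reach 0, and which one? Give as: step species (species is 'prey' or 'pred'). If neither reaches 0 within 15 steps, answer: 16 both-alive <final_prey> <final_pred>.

Step 1: prey: 41+8-9=40; pred: 12+4-4=12
Step 2: prey: 40+8-9=39; pred: 12+4-4=12
Step 3: prey: 39+7-9=37; pred: 12+4-4=12
Step 4: prey: 37+7-8=36; pred: 12+4-4=12
Step 5: prey: 36+7-8=35; pred: 12+4-4=12
Step 6: prey: 35+7-8=34; pred: 12+4-4=12
Step 7: prey: 34+6-8=32; pred: 12+4-4=12
Step 8: prey: 32+6-7=31; pred: 12+3-4=11
Step 9: prey: 31+6-6=31; pred: 11+3-4=10
Step 10: prey: 31+6-6=31; pred: 10+3-4=9
Step 11: prey: 31+6-5=32; pred: 9+2-3=8
Step 12: prey: 32+6-5=33; pred: 8+2-3=7
Step 13: prey: 33+6-4=35; pred: 7+2-2=7
Step 14: prey: 35+7-4=38; pred: 7+2-2=7
Step 15: prey: 38+7-5=40; pred: 7+2-2=7
No extinction within 15 steps

Answer: 16 both-alive 40 7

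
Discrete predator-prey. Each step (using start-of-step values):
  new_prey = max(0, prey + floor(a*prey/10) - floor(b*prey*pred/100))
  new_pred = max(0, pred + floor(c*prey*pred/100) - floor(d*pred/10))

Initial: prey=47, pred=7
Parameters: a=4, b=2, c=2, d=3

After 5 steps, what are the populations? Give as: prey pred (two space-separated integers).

Answer: 0 132

Derivation:
Step 1: prey: 47+18-6=59; pred: 7+6-2=11
Step 2: prey: 59+23-12=70; pred: 11+12-3=20
Step 3: prey: 70+28-28=70; pred: 20+28-6=42
Step 4: prey: 70+28-58=40; pred: 42+58-12=88
Step 5: prey: 40+16-70=0; pred: 88+70-26=132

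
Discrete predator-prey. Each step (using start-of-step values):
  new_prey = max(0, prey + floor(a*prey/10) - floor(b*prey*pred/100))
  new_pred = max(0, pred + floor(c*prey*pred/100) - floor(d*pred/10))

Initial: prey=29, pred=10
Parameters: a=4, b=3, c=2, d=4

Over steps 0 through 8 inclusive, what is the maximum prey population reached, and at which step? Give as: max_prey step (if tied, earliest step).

Step 1: prey: 29+11-8=32; pred: 10+5-4=11
Step 2: prey: 32+12-10=34; pred: 11+7-4=14
Step 3: prey: 34+13-14=33; pred: 14+9-5=18
Step 4: prey: 33+13-17=29; pred: 18+11-7=22
Step 5: prey: 29+11-19=21; pred: 22+12-8=26
Step 6: prey: 21+8-16=13; pred: 26+10-10=26
Step 7: prey: 13+5-10=8; pred: 26+6-10=22
Step 8: prey: 8+3-5=6; pred: 22+3-8=17
Max prey = 34 at step 2

Answer: 34 2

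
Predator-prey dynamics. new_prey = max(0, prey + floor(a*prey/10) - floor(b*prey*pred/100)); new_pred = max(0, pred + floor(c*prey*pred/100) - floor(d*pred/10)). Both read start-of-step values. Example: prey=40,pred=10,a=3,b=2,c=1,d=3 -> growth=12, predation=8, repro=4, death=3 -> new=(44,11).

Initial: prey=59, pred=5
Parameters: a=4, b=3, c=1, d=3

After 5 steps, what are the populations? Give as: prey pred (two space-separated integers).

Answer: 60 44

Derivation:
Step 1: prey: 59+23-8=74; pred: 5+2-1=6
Step 2: prey: 74+29-13=90; pred: 6+4-1=9
Step 3: prey: 90+36-24=102; pred: 9+8-2=15
Step 4: prey: 102+40-45=97; pred: 15+15-4=26
Step 5: prey: 97+38-75=60; pred: 26+25-7=44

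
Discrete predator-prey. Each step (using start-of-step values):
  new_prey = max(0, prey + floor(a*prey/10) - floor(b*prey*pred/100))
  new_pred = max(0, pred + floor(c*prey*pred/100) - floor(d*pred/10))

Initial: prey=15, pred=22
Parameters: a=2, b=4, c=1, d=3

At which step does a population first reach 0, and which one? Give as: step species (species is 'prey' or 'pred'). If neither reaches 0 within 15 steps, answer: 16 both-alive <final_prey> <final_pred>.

Step 1: prey: 15+3-13=5; pred: 22+3-6=19
Step 2: prey: 5+1-3=3; pred: 19+0-5=14
Step 3: prey: 3+0-1=2; pred: 14+0-4=10
Step 4: prey: 2+0-0=2; pred: 10+0-3=7
Step 5: prey: 2+0-0=2; pred: 7+0-2=5
Step 6: prey: 2+0-0=2; pred: 5+0-1=4
Step 7: prey: 2+0-0=2; pred: 4+0-1=3
Step 8: prey: 2+0-0=2; pred: 3+0-0=3
Steps 9-15: state stable at prey=2, pred=3 (no change)
No extinction within 15 steps

Answer: 16 both-alive 2 3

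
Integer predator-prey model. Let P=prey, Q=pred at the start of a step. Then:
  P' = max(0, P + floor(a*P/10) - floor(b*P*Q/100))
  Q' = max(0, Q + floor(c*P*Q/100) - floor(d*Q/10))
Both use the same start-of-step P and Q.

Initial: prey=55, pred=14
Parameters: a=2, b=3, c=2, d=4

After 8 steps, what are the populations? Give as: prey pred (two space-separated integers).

Step 1: prey: 55+11-23=43; pred: 14+15-5=24
Step 2: prey: 43+8-30=21; pred: 24+20-9=35
Step 3: prey: 21+4-22=3; pred: 35+14-14=35
Step 4: prey: 3+0-3=0; pred: 35+2-14=23
Step 5: prey: 0+0-0=0; pred: 23+0-9=14
Step 6: prey: 0+0-0=0; pred: 14+0-5=9
Step 7: prey: 0+0-0=0; pred: 9+0-3=6
Step 8: prey: 0+0-0=0; pred: 6+0-2=4

Answer: 0 4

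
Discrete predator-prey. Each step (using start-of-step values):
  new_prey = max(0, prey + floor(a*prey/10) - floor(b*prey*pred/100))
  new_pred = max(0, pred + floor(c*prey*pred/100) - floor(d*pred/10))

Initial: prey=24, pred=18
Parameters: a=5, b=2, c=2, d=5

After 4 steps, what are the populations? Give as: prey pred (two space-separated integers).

Answer: 42 25

Derivation:
Step 1: prey: 24+12-8=28; pred: 18+8-9=17
Step 2: prey: 28+14-9=33; pred: 17+9-8=18
Step 3: prey: 33+16-11=38; pred: 18+11-9=20
Step 4: prey: 38+19-15=42; pred: 20+15-10=25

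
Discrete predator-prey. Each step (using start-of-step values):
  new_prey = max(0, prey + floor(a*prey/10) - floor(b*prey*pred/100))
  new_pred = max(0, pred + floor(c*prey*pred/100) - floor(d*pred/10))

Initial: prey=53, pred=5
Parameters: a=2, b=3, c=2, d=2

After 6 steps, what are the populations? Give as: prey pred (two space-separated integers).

Step 1: prey: 53+10-7=56; pred: 5+5-1=9
Step 2: prey: 56+11-15=52; pred: 9+10-1=18
Step 3: prey: 52+10-28=34; pred: 18+18-3=33
Step 4: prey: 34+6-33=7; pred: 33+22-6=49
Step 5: prey: 7+1-10=0; pred: 49+6-9=46
Step 6: prey: 0+0-0=0; pred: 46+0-9=37

Answer: 0 37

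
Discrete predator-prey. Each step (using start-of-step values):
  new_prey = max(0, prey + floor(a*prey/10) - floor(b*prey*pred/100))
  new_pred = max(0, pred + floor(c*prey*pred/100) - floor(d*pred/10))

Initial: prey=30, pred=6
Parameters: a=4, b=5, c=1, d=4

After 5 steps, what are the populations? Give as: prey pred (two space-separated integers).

Answer: 66 5

Derivation:
Step 1: prey: 30+12-9=33; pred: 6+1-2=5
Step 2: prey: 33+13-8=38; pred: 5+1-2=4
Step 3: prey: 38+15-7=46; pred: 4+1-1=4
Step 4: prey: 46+18-9=55; pred: 4+1-1=4
Step 5: prey: 55+22-11=66; pred: 4+2-1=5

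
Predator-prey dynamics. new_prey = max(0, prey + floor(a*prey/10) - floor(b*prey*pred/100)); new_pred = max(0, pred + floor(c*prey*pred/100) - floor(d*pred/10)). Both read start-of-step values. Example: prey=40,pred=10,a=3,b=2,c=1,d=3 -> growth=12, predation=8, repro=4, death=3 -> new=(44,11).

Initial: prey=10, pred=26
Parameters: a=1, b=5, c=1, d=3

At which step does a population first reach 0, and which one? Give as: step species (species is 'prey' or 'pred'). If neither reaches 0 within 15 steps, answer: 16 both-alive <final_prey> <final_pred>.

Step 1: prey: 10+1-13=0; pred: 26+2-7=21
First extinction: prey at step 1

Answer: 1 prey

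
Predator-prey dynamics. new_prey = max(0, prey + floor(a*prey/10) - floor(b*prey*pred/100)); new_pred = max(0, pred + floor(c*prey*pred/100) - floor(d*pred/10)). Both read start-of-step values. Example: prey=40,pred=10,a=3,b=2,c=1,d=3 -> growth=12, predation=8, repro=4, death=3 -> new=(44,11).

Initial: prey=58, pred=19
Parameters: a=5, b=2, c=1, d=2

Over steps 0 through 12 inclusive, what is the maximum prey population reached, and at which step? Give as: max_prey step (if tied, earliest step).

Answer: 65 1

Derivation:
Step 1: prey: 58+29-22=65; pred: 19+11-3=27
Step 2: prey: 65+32-35=62; pred: 27+17-5=39
Step 3: prey: 62+31-48=45; pred: 39+24-7=56
Step 4: prey: 45+22-50=17; pred: 56+25-11=70
Step 5: prey: 17+8-23=2; pred: 70+11-14=67
Step 6: prey: 2+1-2=1; pred: 67+1-13=55
Step 7: prey: 1+0-1=0; pred: 55+0-11=44
Step 8: prey: 0+0-0=0; pred: 44+0-8=36
Step 9: prey: 0+0-0=0; pred: 36+0-7=29
Step 10: prey: 0+0-0=0; pred: 29+0-5=24
Step 11: prey: 0+0-0=0; pred: 24+0-4=20
Step 12: prey: 0+0-0=0; pred: 20+0-4=16
Max prey = 65 at step 1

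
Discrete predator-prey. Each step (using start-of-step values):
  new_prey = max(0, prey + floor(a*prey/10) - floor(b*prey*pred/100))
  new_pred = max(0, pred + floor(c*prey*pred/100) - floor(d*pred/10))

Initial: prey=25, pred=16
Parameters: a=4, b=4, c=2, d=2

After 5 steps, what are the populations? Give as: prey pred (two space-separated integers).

Step 1: prey: 25+10-16=19; pred: 16+8-3=21
Step 2: prey: 19+7-15=11; pred: 21+7-4=24
Step 3: prey: 11+4-10=5; pred: 24+5-4=25
Step 4: prey: 5+2-5=2; pred: 25+2-5=22
Step 5: prey: 2+0-1=1; pred: 22+0-4=18

Answer: 1 18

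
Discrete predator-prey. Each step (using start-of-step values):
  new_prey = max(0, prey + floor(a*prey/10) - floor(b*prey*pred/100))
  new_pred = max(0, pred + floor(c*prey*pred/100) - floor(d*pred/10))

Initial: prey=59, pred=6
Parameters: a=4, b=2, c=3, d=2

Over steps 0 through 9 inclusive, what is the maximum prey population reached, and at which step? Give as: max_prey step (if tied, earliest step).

Step 1: prey: 59+23-7=75; pred: 6+10-1=15
Step 2: prey: 75+30-22=83; pred: 15+33-3=45
Step 3: prey: 83+33-74=42; pred: 45+112-9=148
Step 4: prey: 42+16-124=0; pred: 148+186-29=305
Step 5: prey: 0+0-0=0; pred: 305+0-61=244
Step 6: prey: 0+0-0=0; pred: 244+0-48=196
Step 7: prey: 0+0-0=0; pred: 196+0-39=157
Step 8: prey: 0+0-0=0; pred: 157+0-31=126
Step 9: prey: 0+0-0=0; pred: 126+0-25=101
Max prey = 83 at step 2

Answer: 83 2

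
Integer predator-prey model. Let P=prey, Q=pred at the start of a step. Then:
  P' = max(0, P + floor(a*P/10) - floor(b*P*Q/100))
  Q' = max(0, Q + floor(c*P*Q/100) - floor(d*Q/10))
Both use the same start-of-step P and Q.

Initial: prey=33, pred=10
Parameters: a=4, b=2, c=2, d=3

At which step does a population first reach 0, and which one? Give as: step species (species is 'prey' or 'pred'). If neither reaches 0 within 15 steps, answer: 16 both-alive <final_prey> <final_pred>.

Step 1: prey: 33+13-6=40; pred: 10+6-3=13
Step 2: prey: 40+16-10=46; pred: 13+10-3=20
Step 3: prey: 46+18-18=46; pred: 20+18-6=32
Step 4: prey: 46+18-29=35; pred: 32+29-9=52
Step 5: prey: 35+14-36=13; pred: 52+36-15=73
Step 6: prey: 13+5-18=0; pred: 73+18-21=70
First extinction: prey at step 6

Answer: 6 prey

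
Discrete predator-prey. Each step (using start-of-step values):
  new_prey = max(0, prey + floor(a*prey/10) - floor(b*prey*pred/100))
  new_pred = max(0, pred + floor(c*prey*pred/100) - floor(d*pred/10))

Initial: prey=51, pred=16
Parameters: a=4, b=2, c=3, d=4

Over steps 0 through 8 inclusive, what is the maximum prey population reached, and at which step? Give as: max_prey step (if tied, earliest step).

Step 1: prey: 51+20-16=55; pred: 16+24-6=34
Step 2: prey: 55+22-37=40; pred: 34+56-13=77
Step 3: prey: 40+16-61=0; pred: 77+92-30=139
Step 4: prey: 0+0-0=0; pred: 139+0-55=84
Step 5: prey: 0+0-0=0; pred: 84+0-33=51
Step 6: prey: 0+0-0=0; pred: 51+0-20=31
Step 7: prey: 0+0-0=0; pred: 31+0-12=19
Step 8: prey: 0+0-0=0; pred: 19+0-7=12
Max prey = 55 at step 1

Answer: 55 1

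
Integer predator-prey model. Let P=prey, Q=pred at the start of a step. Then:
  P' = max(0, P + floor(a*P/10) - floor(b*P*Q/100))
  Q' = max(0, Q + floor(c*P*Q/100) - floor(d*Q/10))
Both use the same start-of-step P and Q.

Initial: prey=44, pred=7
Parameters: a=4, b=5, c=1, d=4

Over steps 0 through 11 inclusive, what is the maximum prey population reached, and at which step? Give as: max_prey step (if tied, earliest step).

Answer: 46 1

Derivation:
Step 1: prey: 44+17-15=46; pred: 7+3-2=8
Step 2: prey: 46+18-18=46; pred: 8+3-3=8
Step 3: prey: 46+18-18=46; pred: 8+3-3=8
Step 4: prey: 46+18-18=46; pred: 8+3-3=8
Step 5: prey: 46+18-18=46; pred: 8+3-3=8
Step 6: prey: 46+18-18=46; pred: 8+3-3=8
Step 7: prey: 46+18-18=46; pred: 8+3-3=8
Step 8: prey: 46+18-18=46; pred: 8+3-3=8
Step 9: prey: 46+18-18=46; pred: 8+3-3=8
Step 10: prey: 46+18-18=46; pred: 8+3-3=8
Step 11: prey: 46+18-18=46; pred: 8+3-3=8
Max prey = 46 at step 1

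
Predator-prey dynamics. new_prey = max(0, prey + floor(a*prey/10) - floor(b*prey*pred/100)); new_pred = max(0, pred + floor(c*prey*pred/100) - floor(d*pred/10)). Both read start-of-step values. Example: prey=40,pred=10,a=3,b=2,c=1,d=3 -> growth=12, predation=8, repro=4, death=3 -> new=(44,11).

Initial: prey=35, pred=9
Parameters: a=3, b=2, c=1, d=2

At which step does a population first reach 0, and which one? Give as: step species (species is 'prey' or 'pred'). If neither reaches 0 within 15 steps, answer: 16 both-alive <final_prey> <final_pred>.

Step 1: prey: 35+10-6=39; pred: 9+3-1=11
Step 2: prey: 39+11-8=42; pred: 11+4-2=13
Step 3: prey: 42+12-10=44; pred: 13+5-2=16
Step 4: prey: 44+13-14=43; pred: 16+7-3=20
Step 5: prey: 43+12-17=38; pred: 20+8-4=24
Step 6: prey: 38+11-18=31; pred: 24+9-4=29
Step 7: prey: 31+9-17=23; pred: 29+8-5=32
Step 8: prey: 23+6-14=15; pred: 32+7-6=33
Step 9: prey: 15+4-9=10; pred: 33+4-6=31
Step 10: prey: 10+3-6=7; pred: 31+3-6=28
Step 11: prey: 7+2-3=6; pred: 28+1-5=24
Step 12: prey: 6+1-2=5; pred: 24+1-4=21
Step 13: prey: 5+1-2=4; pred: 21+1-4=18
Step 14: prey: 4+1-1=4; pred: 18+0-3=15
Step 15: prey: 4+1-1=4; pred: 15+0-3=12
No extinction within 15 steps

Answer: 16 both-alive 4 12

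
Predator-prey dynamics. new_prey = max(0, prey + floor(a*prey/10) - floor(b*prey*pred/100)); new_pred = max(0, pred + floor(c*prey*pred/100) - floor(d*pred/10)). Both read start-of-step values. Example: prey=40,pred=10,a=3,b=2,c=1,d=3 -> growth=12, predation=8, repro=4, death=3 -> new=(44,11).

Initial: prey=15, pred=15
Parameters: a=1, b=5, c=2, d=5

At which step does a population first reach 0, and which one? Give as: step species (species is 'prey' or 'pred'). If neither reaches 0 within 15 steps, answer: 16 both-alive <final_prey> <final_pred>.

Answer: 16 both-alive 2 1

Derivation:
Step 1: prey: 15+1-11=5; pred: 15+4-7=12
Step 2: prey: 5+0-3=2; pred: 12+1-6=7
Step 3: prey: 2+0-0=2; pred: 7+0-3=4
Step 4: prey: 2+0-0=2; pred: 4+0-2=2
Step 5: prey: 2+0-0=2; pred: 2+0-1=1
Step 6: prey: 2+0-0=2; pred: 1+0-0=1
Steps 7-15: state stable at prey=2, pred=1 (no change)
No extinction within 15 steps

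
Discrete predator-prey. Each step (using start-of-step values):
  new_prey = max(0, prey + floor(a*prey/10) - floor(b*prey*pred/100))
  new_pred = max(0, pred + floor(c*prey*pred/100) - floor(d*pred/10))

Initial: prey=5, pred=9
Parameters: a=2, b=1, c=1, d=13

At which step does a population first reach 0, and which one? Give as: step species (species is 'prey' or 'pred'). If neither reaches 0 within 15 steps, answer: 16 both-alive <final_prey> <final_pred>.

Answer: 1 pred

Derivation:
Step 1: prey: 5+1-0=6; pred: 9+0-11=0
First extinction: pred at step 1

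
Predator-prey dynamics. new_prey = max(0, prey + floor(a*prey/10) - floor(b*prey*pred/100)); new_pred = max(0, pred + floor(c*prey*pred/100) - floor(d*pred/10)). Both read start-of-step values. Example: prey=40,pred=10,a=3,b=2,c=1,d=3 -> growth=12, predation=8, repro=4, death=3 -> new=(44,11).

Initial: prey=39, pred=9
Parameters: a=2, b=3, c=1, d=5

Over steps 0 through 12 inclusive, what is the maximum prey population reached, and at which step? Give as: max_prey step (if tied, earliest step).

Answer: 84 12

Derivation:
Step 1: prey: 39+7-10=36; pred: 9+3-4=8
Step 2: prey: 36+7-8=35; pred: 8+2-4=6
Step 3: prey: 35+7-6=36; pred: 6+2-3=5
Step 4: prey: 36+7-5=38; pred: 5+1-2=4
Step 5: prey: 38+7-4=41; pred: 4+1-2=3
Step 6: prey: 41+8-3=46; pred: 3+1-1=3
Step 7: prey: 46+9-4=51; pred: 3+1-1=3
Step 8: prey: 51+10-4=57; pred: 3+1-1=3
Step 9: prey: 57+11-5=63; pred: 3+1-1=3
Step 10: prey: 63+12-5=70; pred: 3+1-1=3
Step 11: prey: 70+14-6=78; pred: 3+2-1=4
Step 12: prey: 78+15-9=84; pred: 4+3-2=5
Max prey = 84 at step 12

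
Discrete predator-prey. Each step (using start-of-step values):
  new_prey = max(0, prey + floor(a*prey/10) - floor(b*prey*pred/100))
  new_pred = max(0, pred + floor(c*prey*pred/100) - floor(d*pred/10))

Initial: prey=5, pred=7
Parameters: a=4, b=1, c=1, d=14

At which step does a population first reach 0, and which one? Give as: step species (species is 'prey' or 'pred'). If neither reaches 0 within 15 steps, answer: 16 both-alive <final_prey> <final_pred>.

Answer: 1 pred

Derivation:
Step 1: prey: 5+2-0=7; pred: 7+0-9=0
First extinction: pred at step 1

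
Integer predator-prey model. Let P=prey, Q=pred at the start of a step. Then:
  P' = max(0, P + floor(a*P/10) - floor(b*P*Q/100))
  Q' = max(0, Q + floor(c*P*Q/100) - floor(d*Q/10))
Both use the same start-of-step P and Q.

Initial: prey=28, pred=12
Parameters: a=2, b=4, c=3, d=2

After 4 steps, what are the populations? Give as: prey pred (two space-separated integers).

Answer: 0 24

Derivation:
Step 1: prey: 28+5-13=20; pred: 12+10-2=20
Step 2: prey: 20+4-16=8; pred: 20+12-4=28
Step 3: prey: 8+1-8=1; pred: 28+6-5=29
Step 4: prey: 1+0-1=0; pred: 29+0-5=24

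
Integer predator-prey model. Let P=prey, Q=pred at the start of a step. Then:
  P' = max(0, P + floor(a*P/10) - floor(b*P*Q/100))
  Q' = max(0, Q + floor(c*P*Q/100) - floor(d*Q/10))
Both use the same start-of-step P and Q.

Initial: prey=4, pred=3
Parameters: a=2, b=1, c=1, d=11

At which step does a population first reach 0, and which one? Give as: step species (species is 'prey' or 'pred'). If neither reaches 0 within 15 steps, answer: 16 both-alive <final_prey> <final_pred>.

Answer: 1 pred

Derivation:
Step 1: prey: 4+0-0=4; pred: 3+0-3=0
First extinction: pred at step 1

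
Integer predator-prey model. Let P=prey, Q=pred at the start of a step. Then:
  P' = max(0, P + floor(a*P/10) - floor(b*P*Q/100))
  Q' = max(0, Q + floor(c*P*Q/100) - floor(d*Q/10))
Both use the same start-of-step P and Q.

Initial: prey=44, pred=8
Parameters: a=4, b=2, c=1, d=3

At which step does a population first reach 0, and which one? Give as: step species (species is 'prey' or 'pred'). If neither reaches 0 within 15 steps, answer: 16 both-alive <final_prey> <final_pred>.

Answer: 9 prey

Derivation:
Step 1: prey: 44+17-7=54; pred: 8+3-2=9
Step 2: prey: 54+21-9=66; pred: 9+4-2=11
Step 3: prey: 66+26-14=78; pred: 11+7-3=15
Step 4: prey: 78+31-23=86; pred: 15+11-4=22
Step 5: prey: 86+34-37=83; pred: 22+18-6=34
Step 6: prey: 83+33-56=60; pred: 34+28-10=52
Step 7: prey: 60+24-62=22; pred: 52+31-15=68
Step 8: prey: 22+8-29=1; pred: 68+14-20=62
Step 9: prey: 1+0-1=0; pred: 62+0-18=44
First extinction: prey at step 9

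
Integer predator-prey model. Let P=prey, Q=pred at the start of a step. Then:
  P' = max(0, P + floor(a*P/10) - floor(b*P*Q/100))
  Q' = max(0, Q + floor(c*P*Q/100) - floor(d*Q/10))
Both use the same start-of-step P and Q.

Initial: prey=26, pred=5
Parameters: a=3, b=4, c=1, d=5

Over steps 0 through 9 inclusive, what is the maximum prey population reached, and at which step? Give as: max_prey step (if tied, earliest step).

Answer: 146 9

Derivation:
Step 1: prey: 26+7-5=28; pred: 5+1-2=4
Step 2: prey: 28+8-4=32; pred: 4+1-2=3
Step 3: prey: 32+9-3=38; pred: 3+0-1=2
Step 4: prey: 38+11-3=46; pred: 2+0-1=1
Step 5: prey: 46+13-1=58; pred: 1+0-0=1
Step 6: prey: 58+17-2=73; pred: 1+0-0=1
Step 7: prey: 73+21-2=92; pred: 1+0-0=1
Step 8: prey: 92+27-3=116; pred: 1+0-0=1
Step 9: prey: 116+34-4=146; pred: 1+1-0=2
Max prey = 146 at step 9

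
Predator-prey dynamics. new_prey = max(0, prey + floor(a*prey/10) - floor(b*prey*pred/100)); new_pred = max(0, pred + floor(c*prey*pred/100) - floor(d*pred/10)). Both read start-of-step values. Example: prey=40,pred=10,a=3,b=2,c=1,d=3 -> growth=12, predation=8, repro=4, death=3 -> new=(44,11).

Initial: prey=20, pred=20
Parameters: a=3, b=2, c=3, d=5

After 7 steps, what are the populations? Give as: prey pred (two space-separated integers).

Answer: 11 9

Derivation:
Step 1: prey: 20+6-8=18; pred: 20+12-10=22
Step 2: prey: 18+5-7=16; pred: 22+11-11=22
Step 3: prey: 16+4-7=13; pred: 22+10-11=21
Step 4: prey: 13+3-5=11; pred: 21+8-10=19
Step 5: prey: 11+3-4=10; pred: 19+6-9=16
Step 6: prey: 10+3-3=10; pred: 16+4-8=12
Step 7: prey: 10+3-2=11; pred: 12+3-6=9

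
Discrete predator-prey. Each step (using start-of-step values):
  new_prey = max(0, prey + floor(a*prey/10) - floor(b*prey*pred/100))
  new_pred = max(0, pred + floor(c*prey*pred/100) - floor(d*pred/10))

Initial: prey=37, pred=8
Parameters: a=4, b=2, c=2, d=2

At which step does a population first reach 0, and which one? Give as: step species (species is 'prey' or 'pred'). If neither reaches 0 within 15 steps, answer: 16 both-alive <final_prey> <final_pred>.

Answer: 5 prey

Derivation:
Step 1: prey: 37+14-5=46; pred: 8+5-1=12
Step 2: prey: 46+18-11=53; pred: 12+11-2=21
Step 3: prey: 53+21-22=52; pred: 21+22-4=39
Step 4: prey: 52+20-40=32; pred: 39+40-7=72
Step 5: prey: 32+12-46=0; pred: 72+46-14=104
First extinction: prey at step 5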